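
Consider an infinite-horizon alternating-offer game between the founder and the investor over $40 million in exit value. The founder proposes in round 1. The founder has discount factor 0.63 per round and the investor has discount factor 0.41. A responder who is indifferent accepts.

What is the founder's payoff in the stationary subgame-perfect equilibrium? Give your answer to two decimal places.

31.82

Let x be the founder's share when the founder proposes and y be the investor's share when the investor proposes.
The investor accepts iff offered ≥ 0.41·y, so x = 40 − 0.41y. Symmetrically y = 40 − 0.63x.
Substituting: x = 40 − 0.41(40 − 0.63x), giving x(1 − 0.63·0.41) = 40(1 − 0.41).
So x = 40 × 0.59 / 0.7417 ≈ 31.8188, and the investor receives 40 − x ≈ 8.1812.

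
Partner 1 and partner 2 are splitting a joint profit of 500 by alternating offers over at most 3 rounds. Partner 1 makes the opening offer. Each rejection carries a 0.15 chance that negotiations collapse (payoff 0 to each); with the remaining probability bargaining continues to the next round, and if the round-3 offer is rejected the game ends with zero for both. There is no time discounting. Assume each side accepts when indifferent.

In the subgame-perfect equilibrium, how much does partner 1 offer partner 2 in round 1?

63.75

Round 3 (partner 1 proposes): partner 2 will accept anything ≥ 0, so partner 1 offers 0 and keeps 500.
Round 2 (partner 2 proposes): rejecting gives partner 1 an expected 0.85 × 500 = 425. Partner 2 offers 425 and keeps 500 − 425 = 75.
Round 1 (partner 1 proposes): rejecting gives partner 2 an expected 0.85 × 75 = 63.75, so partner 1 offers 63.75, keeping 436.25.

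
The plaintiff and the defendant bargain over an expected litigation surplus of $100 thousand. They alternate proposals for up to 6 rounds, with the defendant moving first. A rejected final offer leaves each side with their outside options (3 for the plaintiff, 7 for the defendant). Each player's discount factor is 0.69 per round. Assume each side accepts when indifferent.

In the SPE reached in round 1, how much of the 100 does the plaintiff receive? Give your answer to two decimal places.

46.12

Round 6 (the plaintiff proposes): the defendant gets 7 if talks fail, so the plaintiff offers 7 and keeps 93.
Round 5 (the defendant proposes): the plaintiff can get 93 next round, worth 0.69 × 93 = 64.17 now, so the defendant offers 64.17, keeping 35.83.
Round 4 (the plaintiff proposes): the defendant can get 35.83 next round, worth 0.69 × 35.83 = 24.7227 now. The plaintiff offers 24.7227 and keeps 100 − 24.7227 = 75.2773.
Round 3 (the defendant proposes): the plaintiff can get 75.2773 next round, worth 0.69 × 75.2773 = 51.941337 now. The defendant offers 51.941337 and keeps 100 − 51.941337 = 48.058663.
Round 2 (the plaintiff proposes): the defendant can get 48.058663 next round, worth 0.69 × 48.058663 = 33.16047747 now. The plaintiff offers 33.16047747 and keeps 100 − 33.16047747 = 66.83952253.
Round 1 (the defendant proposes): the plaintiff can get 66.83952253 next round, worth 0.69 × 66.83952253 = 46.1192705457 now. The defendant offers 46.1192705457 and keeps 100 − 46.1192705457 = 53.8807294543.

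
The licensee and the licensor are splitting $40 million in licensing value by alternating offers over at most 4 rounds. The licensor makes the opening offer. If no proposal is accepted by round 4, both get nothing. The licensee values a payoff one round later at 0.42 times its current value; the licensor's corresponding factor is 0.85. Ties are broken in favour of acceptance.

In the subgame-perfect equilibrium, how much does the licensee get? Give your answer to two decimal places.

Round 4 (the licensee proposes): rejection yields 0 for the licensor; the licensee offers 0 and keeps 40.
Round 3 (the licensor proposes): the licensee can get 40 next round, worth 0.42 × 40 = 16.8 now. The licensor offers 16.8 and keeps 40 − 16.8 = 23.2.
Round 2 (the licensee proposes): the licensor can get 23.2 next round, worth 0.85 × 23.2 = 19.72 now; the licensee offers that and keeps 20.28.
Round 1 (the licensor proposes): the licensee can get 20.28 next round, worth 0.42 × 20.28 = 8.5176 now. The licensor offers 8.5176 and keeps 40 − 8.5176 = 31.4824.

8.52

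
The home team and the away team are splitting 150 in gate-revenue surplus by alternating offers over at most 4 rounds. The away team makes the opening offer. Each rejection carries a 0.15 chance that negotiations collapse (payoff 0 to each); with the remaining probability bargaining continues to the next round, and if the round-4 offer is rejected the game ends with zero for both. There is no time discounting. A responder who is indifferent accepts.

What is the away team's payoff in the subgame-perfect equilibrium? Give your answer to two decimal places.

38.76

By backward induction:
Round 4 (the home team proposes): the away team will accept anything ≥ 0, so the home team offers 0 and keeps 150.
Round 3 (the away team proposes): rejecting gives the home team an expected 0.85 × 150 = 127.5, so the away team offers 127.5, keeping 22.5.
Round 2 (the home team proposes): rejecting gives the away team an expected 0.85 × 22.5 = 19.125; the home team offers that and keeps 130.875.
Round 1 (the away team proposes): rejecting gives the home team an expected 0.85 × 130.875 = 111.24375; the away team offers that and keeps 38.75625.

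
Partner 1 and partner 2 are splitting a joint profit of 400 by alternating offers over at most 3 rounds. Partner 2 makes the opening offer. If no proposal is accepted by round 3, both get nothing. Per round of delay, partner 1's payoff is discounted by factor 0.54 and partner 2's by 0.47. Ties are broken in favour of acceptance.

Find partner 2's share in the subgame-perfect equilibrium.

285.52

Solve by backward induction from round 3.
Round 3 (partner 2 proposes): partner 1 will accept anything ≥ 0, so partner 2 offers 0 and keeps 400.
Round 2 (partner 1 proposes): partner 2 can get 400 next round, worth 0.47 × 400 = 188 now; partner 1 offers that and keeps 212.
Round 1 (partner 2 proposes): partner 1 can get 212 next round, worth 0.54 × 212 = 114.48 now, so partner 2 offers 114.48, keeping 285.52.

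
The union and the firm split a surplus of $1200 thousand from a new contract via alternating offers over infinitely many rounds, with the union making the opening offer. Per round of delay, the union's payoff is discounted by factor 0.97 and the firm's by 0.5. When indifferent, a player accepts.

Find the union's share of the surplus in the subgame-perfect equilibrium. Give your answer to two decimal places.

1165.05

Let x be the union's share when the union proposes and y be the firm's share when the firm proposes.
The firm accepts iff offered ≥ 0.5·y, so x = 1200 − 0.5y. Symmetrically y = 1200 − 0.97x.
Substituting: x = 1200 − 0.5(1200 − 0.97x), giving x(1 − 0.97·0.5) = 1200(1 − 0.5).
So x = 1200 × 0.5 / 0.515 ≈ 1165.0485, and the firm receives 1200 − x ≈ 34.9515.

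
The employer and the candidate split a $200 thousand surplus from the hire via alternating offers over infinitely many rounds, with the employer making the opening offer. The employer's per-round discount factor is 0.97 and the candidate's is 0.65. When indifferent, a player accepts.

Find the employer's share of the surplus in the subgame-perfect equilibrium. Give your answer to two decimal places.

When the employer proposes, the candidate accepts any offer worth at least 0.65 times what the candidate would get by proposing next round; and vice versa.
This gives x = 200 − 0.65y and y = 200 − 0.97x, where x and y are each side's share when it proposes.
Hence (1 − 0.65·0.97)x = 200(1 − 0.65), i.e. 0.3695·x = 70.
x ≈ 189.4452; the candidate's share is 200 − x ≈ 10.5548.

189.45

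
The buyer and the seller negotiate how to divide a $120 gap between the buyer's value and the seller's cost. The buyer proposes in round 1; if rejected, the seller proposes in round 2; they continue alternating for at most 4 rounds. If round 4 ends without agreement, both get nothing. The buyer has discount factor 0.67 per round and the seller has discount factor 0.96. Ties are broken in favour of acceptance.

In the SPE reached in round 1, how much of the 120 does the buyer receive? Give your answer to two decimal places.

7.89

Round 4 (the seller proposes): the buyer will accept anything ≥ 0, so the seller offers 0 and keeps 120.
Round 3 (the buyer proposes): the seller can get 120 next round, worth 0.96 × 120 = 115.2 now. The buyer offers 115.2 and keeps 120 − 115.2 = 4.8.
Round 2 (the seller proposes): the buyer can get 4.8 next round, worth 0.67 × 4.8 = 3.216 now. The seller offers 3.216 and keeps 120 − 3.216 = 116.784.
Round 1 (the buyer proposes): the seller can get 116.784 next round, worth 0.96 × 116.784 = 112.11264 now. The buyer offers 112.11264 and keeps 120 − 112.11264 = 7.88736.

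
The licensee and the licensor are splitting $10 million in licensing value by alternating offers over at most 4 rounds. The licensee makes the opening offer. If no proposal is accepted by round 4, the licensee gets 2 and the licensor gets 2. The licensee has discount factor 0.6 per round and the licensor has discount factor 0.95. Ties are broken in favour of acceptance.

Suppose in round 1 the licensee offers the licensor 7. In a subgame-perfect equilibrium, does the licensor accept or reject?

Reject

Work out the licensor's continuation value if the offer is rejected.
Round 4 (the licensor proposes): the licensee gets 2 if talks fail, so the licensor offers 2 and keeps 8.
Round 3 (the licensee proposes): the licensor can get 8 next round, worth 0.95 × 8 = 7.6 now; the licensee offers that and keeps 2.4.
Round 2 (the licensor proposes): the licensee can get 2.4 next round, worth 0.6 × 2.4 = 1.44 now, so the licensor offers 1.44, keeping 8.56.
So by rejecting in round 1, the licensor gets 8.56 next round, worth 0.95 × 8.56 = 8.132 now.
Offer 7 < 8.132, so the licensor rejects.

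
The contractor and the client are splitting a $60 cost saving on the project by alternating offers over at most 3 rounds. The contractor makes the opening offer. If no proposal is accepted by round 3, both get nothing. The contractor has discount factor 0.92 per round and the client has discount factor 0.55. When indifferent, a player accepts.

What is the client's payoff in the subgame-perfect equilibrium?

2.64

Solve by backward induction from round 3.
Round 3 (the contractor proposes): the client will accept anything ≥ 0, so the contractor offers 0 and keeps 60.
Round 2 (the client proposes): the contractor can get 60 next round, worth 0.92 × 60 = 55.2 now, so the client offers 55.2, keeping 4.8.
Round 1 (the contractor proposes): the client can get 4.8 next round, worth 0.55 × 4.8 = 2.64 now; the contractor offers that and keeps 57.36.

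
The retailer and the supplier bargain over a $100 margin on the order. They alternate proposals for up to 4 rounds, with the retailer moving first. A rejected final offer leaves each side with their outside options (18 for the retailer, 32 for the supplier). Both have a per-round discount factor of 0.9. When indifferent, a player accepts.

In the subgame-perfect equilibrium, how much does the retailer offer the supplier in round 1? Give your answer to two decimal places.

Work backward from the last round.
Round 4 (the supplier proposes): the retailer gets 18 if talks fail, so the supplier offers 18 and keeps 82.
Round 3 (the retailer proposes): the supplier can get 82 next round, worth 0.9 × 82 = 73.8 now, so the retailer offers 73.8, keeping 26.2.
Round 2 (the supplier proposes): the retailer can get 26.2 next round, worth 0.9 × 26.2 = 23.58 now. The supplier offers 23.58 and keeps 100 − 23.58 = 76.42.
Round 1 (the retailer proposes): the supplier can get 76.42 next round, worth 0.9 × 76.42 = 68.778 now; the retailer offers that and keeps 31.222.

68.78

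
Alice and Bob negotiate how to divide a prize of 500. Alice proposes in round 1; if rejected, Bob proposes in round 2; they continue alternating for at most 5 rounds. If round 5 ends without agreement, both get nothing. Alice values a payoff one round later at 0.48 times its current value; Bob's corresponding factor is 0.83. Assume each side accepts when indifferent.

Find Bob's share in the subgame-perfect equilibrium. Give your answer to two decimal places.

Round 5 (Alice proposes): rejection yields 0 for Bob; Alice offers 0 and keeps 500.
Round 4 (Bob proposes): Alice can get 500 next round, worth 0.48 × 500 = 240 now, so Bob offers 240, keeping 260.
Round 3 (Alice proposes): Bob can get 260 next round, worth 0.83 × 260 = 215.8 now; Alice offers that and keeps 284.2.
Round 2 (Bob proposes): Alice can get 284.2 next round, worth 0.48 × 284.2 = 136.416 now, so Bob offers 136.416, keeping 363.584.
Round 1 (Alice proposes): Bob can get 363.584 next round, worth 0.83 × 363.584 = 301.77472 now; Alice offers that and keeps 198.22528.

301.77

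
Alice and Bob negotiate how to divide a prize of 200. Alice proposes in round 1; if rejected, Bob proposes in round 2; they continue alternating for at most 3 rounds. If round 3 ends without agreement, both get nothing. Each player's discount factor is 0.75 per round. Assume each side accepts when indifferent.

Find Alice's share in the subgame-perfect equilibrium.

Round 3 (Alice proposes): rejection yields 0 for Bob; Alice offers 0 and keeps 200.
Round 2 (Bob proposes): Alice can get 200 next round, worth 0.75 × 200 = 150 now; Bob offers that and keeps 50.
Round 1 (Alice proposes): Bob can get 50 next round, worth 0.75 × 50 = 37.5 now, so Alice offers 37.5, keeping 162.5.

162.5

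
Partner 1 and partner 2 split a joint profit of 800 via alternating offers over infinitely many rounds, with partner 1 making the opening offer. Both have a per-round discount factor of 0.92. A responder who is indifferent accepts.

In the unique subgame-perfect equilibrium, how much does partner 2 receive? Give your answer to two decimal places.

Let x be partner 1's share when partner 1 proposes and y be partner 2's share when partner 2 proposes.
Partner 2 accepts iff offered ≥ 0.92·y, so x = 800 − 0.92y. Symmetrically y = 800 − 0.92x.
Substituting: x = 800 − 0.92(800 − 0.92x), giving x(1 − 0.92·0.92) = 800(1 − 0.92).
So x = 800 × 0.08 / 0.1536 ≈ 416.6667, and partner 2 receives 800 − x ≈ 383.3333.

383.33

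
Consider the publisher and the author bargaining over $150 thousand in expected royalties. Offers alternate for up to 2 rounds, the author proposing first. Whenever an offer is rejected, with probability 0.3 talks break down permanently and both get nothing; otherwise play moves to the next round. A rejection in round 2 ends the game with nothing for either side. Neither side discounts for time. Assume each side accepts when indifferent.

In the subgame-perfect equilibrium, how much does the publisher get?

105

Round 2 (the publisher proposes): rejection yields 0 for the author; the publisher offers 0 and keeps 150.
Round 1 (the author proposes): rejecting gives the publisher an expected 0.7 × 150 = 105; the author offers that and keeps 45.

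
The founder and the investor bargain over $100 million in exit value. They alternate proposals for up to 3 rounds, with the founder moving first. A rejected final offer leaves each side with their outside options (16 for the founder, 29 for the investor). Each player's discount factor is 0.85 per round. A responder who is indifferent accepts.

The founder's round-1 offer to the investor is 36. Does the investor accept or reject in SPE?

Work out the investor's continuation value if the offer is rejected.
Round 3 (the founder proposes): the investor gets 29 if talks fail, so the founder offers 29 and keeps 71.
Round 2 (the investor proposes): the founder can get 71 next round, worth 0.85 × 71 = 60.35 now. The investor offers 60.35 and keeps 100 − 60.35 = 39.65.
So by rejecting in round 1, the investor gets 39.65 next round, worth 0.85 × 39.65 = 33.7025 now.
Offer 36 ≥ 33.7025, so the investor accepts.

Accept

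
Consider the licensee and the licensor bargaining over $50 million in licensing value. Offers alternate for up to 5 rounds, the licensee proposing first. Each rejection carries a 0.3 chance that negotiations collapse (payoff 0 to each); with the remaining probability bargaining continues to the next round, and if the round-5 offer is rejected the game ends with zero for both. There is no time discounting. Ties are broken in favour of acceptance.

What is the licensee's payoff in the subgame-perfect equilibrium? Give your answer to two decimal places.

34.36

By backward induction:
Round 5 (the licensee proposes): rejection yields 0 for the licensor; the licensee offers 0 and keeps 50.
Round 4 (the licensor proposes): rejecting gives the licensee an expected 0.7 × 50 = 35; the licensor offers that and keeps 15.
Round 3 (the licensee proposes): rejecting gives the licensor an expected 0.7 × 15 = 10.5. The licensee offers 10.5 and keeps 50 − 10.5 = 39.5.
Round 2 (the licensor proposes): rejecting gives the licensee an expected 0.7 × 39.5 = 27.65. The licensor offers 27.65 and keeps 50 − 27.65 = 22.35.
Round 1 (the licensee proposes): rejecting gives the licensor an expected 0.7 × 22.35 = 15.645. The licensee offers 15.645 and keeps 50 − 15.645 = 34.355.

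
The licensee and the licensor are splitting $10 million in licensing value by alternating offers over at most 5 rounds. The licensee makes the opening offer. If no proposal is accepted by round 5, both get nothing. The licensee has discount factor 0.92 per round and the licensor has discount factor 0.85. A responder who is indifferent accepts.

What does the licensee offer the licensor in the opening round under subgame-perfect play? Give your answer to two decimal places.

1.21

Work backward from the last round.
Round 5 (the licensee proposes): the licensor will accept anything ≥ 0, so the licensee offers 0 and keeps 10.
Round 4 (the licensor proposes): the licensee can get 10 next round, worth 0.92 × 10 = 9.2 now, so the licensor offers 9.2, keeping 0.8.
Round 3 (the licensee proposes): the licensor can get 0.8 next round, worth 0.85 × 0.8 = 0.68 now, so the licensee offers 0.68, keeping 9.32.
Round 2 (the licensor proposes): the licensee can get 9.32 next round, worth 0.92 × 9.32 = 8.5744 now. The licensor offers 8.5744 and keeps 10 − 8.5744 = 1.4256.
Round 1 (the licensee proposes): the licensor can get 1.4256 next round, worth 0.85 × 1.4256 = 1.21176 now, so the licensee offers 1.21176, keeping 8.78824.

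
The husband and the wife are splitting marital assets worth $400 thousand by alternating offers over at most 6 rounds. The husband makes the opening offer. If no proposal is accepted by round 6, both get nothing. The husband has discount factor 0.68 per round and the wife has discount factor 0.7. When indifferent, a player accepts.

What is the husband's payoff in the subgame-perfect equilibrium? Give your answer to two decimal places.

Round 6 (the wife proposes): rejection yields 0 for the husband; the wife offers 0 and keeps 400.
Round 5 (the husband proposes): the wife can get 400 next round, worth 0.7 × 400 = 280 now. The husband offers 280 and keeps 400 − 280 = 120.
Round 4 (the wife proposes): the husband can get 120 next round, worth 0.68 × 120 = 81.6 now; the wife offers that and keeps 318.4.
Round 3 (the husband proposes): the wife can get 318.4 next round, worth 0.7 × 318.4 = 222.88 now. The husband offers 222.88 and keeps 400 − 222.88 = 177.12.
Round 2 (the wife proposes): the husband can get 177.12 next round, worth 0.68 × 177.12 = 120.4416 now; the wife offers that and keeps 279.5584.
Round 1 (the husband proposes): the wife can get 279.5584 next round, worth 0.7 × 279.5584 = 195.69088 now, so the husband offers 195.69088, keeping 204.30912.

204.31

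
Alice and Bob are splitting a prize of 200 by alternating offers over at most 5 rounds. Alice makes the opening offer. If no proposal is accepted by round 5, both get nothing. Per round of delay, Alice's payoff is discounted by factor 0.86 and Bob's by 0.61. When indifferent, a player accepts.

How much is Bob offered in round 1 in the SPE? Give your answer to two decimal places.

26.04

Solve by backward induction from round 5.
Round 5 (Alice proposes): Bob will accept anything ≥ 0, so Alice offers 0 and keeps 200.
Round 4 (Bob proposes): Alice can get 200 next round, worth 0.86 × 200 = 172 now, so Bob offers 172, keeping 28.
Round 3 (Alice proposes): Bob can get 28 next round, worth 0.61 × 28 = 17.08 now, so Alice offers 17.08, keeping 182.92.
Round 2 (Bob proposes): Alice can get 182.92 next round, worth 0.86 × 182.92 = 157.3112 now. Bob offers 157.3112 and keeps 200 − 157.3112 = 42.6888.
Round 1 (Alice proposes): Bob can get 42.6888 next round, worth 0.61 × 42.6888 = 26.040168 now. Alice offers 26.040168 and keeps 200 − 26.040168 = 173.959832.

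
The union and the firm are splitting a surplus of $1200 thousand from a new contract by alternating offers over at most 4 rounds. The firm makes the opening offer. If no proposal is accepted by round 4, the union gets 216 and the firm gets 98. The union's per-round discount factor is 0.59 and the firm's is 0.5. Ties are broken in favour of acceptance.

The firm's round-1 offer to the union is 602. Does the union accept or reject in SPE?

Round 4 (the union proposes): the firm gets 98 if talks fail, so the union offers 98 and keeps 1102.
Round 3 (the firm proposes): the union can get 1102 next round, worth 0.59 × 1102 = 650.18 now, so the firm offers 650.18, keeping 549.82.
Round 2 (the union proposes): the firm can get 549.82 next round, worth 0.5 × 549.82 = 274.91 now; the union offers that and keeps 925.09.
So by rejecting in round 1, the union gets 925.09 next round, worth 0.59 × 925.09 = 545.8031 now.
Offer 602 ≥ 545.8031, so the union accepts.

Accept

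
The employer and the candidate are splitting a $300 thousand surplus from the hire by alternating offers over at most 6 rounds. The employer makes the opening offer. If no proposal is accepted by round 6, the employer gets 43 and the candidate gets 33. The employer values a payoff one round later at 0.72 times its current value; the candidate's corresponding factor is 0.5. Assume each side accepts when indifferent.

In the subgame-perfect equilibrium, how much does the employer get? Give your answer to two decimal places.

226.23

Round 6 (the candidate proposes): the employer gets 43 if talks fail, so the candidate offers 43 and keeps 257.
Round 5 (the employer proposes): the candidate can get 257 next round, worth 0.5 × 257 = 128.5 now; the employer offers that and keeps 171.5.
Round 4 (the candidate proposes): the employer can get 171.5 next round, worth 0.72 × 171.5 = 123.48 now, so the candidate offers 123.48, keeping 176.52.
Round 3 (the employer proposes): the candidate can get 176.52 next round, worth 0.5 × 176.52 = 88.26 now, so the employer offers 88.26, keeping 211.74.
Round 2 (the candidate proposes): the employer can get 211.74 next round, worth 0.72 × 211.74 = 152.4528 now; the candidate offers that and keeps 147.5472.
Round 1 (the employer proposes): the candidate can get 147.5472 next round, worth 0.5 × 147.5472 = 73.7736 now. The employer offers 73.7736 and keeps 300 − 73.7736 = 226.2264.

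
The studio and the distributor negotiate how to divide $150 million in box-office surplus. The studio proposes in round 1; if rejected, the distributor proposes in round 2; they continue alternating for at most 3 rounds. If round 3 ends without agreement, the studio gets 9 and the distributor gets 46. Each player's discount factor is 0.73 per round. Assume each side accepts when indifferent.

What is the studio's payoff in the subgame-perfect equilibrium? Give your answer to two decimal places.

Round 3 (the studio proposes): the distributor gets 46 if talks fail, so the studio offers 46 and keeps 104.
Round 2 (the distributor proposes): the studio can get 104 next round, worth 0.73 × 104 = 75.92 now. The distributor offers 75.92 and keeps 150 − 75.92 = 74.08.
Round 1 (the studio proposes): the distributor can get 74.08 next round, worth 0.73 × 74.08 = 54.0784 now; the studio offers that and keeps 95.9216.

95.92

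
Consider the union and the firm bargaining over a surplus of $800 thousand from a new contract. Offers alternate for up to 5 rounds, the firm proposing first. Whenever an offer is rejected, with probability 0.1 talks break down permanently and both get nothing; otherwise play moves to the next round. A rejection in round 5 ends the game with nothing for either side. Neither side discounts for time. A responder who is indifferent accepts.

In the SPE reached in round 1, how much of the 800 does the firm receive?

669.68

Round 5 (the firm proposes): rejection yields 0 for the union; the firm offers 0 and keeps 800.
Round 4 (the union proposes): rejecting gives the firm an expected 0.9 × 800 = 720, so the union offers 720, keeping 80.
Round 3 (the firm proposes): rejecting gives the union an expected 0.9 × 80 = 72, so the firm offers 72, keeping 728.
Round 2 (the union proposes): rejecting gives the firm an expected 0.9 × 728 = 655.2; the union offers that and keeps 144.8.
Round 1 (the firm proposes): rejecting gives the union an expected 0.9 × 144.8 = 130.32. The firm offers 130.32 and keeps 800 − 130.32 = 669.68.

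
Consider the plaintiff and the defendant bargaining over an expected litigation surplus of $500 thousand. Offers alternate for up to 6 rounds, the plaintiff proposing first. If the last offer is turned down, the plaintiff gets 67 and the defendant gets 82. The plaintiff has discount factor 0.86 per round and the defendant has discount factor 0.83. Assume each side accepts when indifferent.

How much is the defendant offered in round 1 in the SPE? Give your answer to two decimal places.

282.68

Round 6 (the defendant proposes): the plaintiff gets 67 if talks fail, so the defendant offers 67 and keeps 433.
Round 5 (the plaintiff proposes): the defendant can get 433 next round, worth 0.83 × 433 = 359.39 now; the plaintiff offers that and keeps 140.61.
Round 4 (the defendant proposes): the plaintiff can get 140.61 next round, worth 0.86 × 140.61 = 120.9246 now. The defendant offers 120.9246 and keeps 500 − 120.9246 = 379.0754.
Round 3 (the plaintiff proposes): the defendant can get 379.0754 next round, worth 0.83 × 379.0754 = 314.632582 now, so the plaintiff offers 314.632582, keeping 185.367418.
Round 2 (the defendant proposes): the plaintiff can get 185.367418 next round, worth 0.86 × 185.367418 = 159.41597948 now. The defendant offers 159.41597948 and keeps 500 − 159.41597948 = 340.58402052.
Round 1 (the plaintiff proposes): the defendant can get 340.58402052 next round, worth 0.83 × 340.58402052 = 282.6847370316 now, so the plaintiff offers 282.6847370316, keeping 217.3152629684.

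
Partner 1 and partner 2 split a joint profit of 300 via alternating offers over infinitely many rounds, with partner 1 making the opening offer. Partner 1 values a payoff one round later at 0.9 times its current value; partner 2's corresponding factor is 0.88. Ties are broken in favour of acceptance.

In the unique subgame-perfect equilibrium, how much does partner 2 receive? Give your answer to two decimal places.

126.92

In a stationary SPE each proposer offers the other exactly their discounted continuation value.
If partner 1 keeps x when proposing and partner 2 keeps y when proposing, then x = 300 − 0.88y and y = 300 − 0.9x.
Solving: x = 300(1 − 0.88) / (1 − 0.9·0.88) = 36 / 0.208 ≈ 173.0769.
Partner 2 gets 300 − 173.0769 ≈ 126.9231.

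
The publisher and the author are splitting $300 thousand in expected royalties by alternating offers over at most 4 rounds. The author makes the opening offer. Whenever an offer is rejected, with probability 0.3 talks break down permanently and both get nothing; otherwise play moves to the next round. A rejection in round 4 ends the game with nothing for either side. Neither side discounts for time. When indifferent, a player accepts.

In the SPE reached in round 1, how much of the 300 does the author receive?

134.1

Round 4 (the publisher proposes): rejection yields 0 for the author; the publisher offers 0 and keeps 300.
Round 3 (the author proposes): rejecting gives the publisher an expected 0.7 × 300 = 210. The author offers 210 and keeps 300 − 210 = 90.
Round 2 (the publisher proposes): rejecting gives the author an expected 0.7 × 90 = 63, so the publisher offers 63, keeping 237.
Round 1 (the author proposes): rejecting gives the publisher an expected 0.7 × 237 = 165.9, so the author offers 165.9, keeping 134.1.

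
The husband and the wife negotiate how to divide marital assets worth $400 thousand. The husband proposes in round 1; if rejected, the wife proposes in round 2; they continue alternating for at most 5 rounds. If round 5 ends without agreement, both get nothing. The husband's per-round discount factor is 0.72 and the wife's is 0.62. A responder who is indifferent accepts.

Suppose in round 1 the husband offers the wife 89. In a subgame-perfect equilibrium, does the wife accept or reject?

Reject

Round 5 (the husband proposes): rejection yields 0 for the wife; the husband offers 0 and keeps 400.
Round 4 (the wife proposes): the husband can get 400 next round, worth 0.72 × 400 = 288 now. The wife offers 288 and keeps 400 − 288 = 112.
Round 3 (the husband proposes): the wife can get 112 next round, worth 0.62 × 112 = 69.44 now; the husband offers that and keeps 330.56.
Round 2 (the wife proposes): the husband can get 330.56 next round, worth 0.72 × 330.56 = 238.0032 now, so the wife offers 238.0032, keeping 161.9968.
So by rejecting in round 1, the wife gets 161.9968 next round, worth 0.62 × 161.9968 = 100.438016 now.
Offer 89 < 100.438016, so the wife rejects.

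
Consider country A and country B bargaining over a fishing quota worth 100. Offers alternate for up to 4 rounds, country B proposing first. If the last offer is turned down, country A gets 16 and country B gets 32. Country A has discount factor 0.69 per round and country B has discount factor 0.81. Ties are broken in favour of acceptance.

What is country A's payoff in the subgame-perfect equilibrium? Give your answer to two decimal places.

Round 4 (country A proposes): country B gets 32 if talks fail, so country A offers 32 and keeps 68.
Round 3 (country B proposes): country A can get 68 next round, worth 0.69 × 68 = 46.92 now. Country B offers 46.92 and keeps 100 − 46.92 = 53.08.
Round 2 (country A proposes): country B can get 53.08 next round, worth 0.81 × 53.08 = 42.9948 now. Country A offers 42.9948 and keeps 100 − 42.9948 = 57.0052.
Round 1 (country B proposes): country A can get 57.0052 next round, worth 0.69 × 57.0052 = 39.333588 now; country B offers that and keeps 60.666412.

39.33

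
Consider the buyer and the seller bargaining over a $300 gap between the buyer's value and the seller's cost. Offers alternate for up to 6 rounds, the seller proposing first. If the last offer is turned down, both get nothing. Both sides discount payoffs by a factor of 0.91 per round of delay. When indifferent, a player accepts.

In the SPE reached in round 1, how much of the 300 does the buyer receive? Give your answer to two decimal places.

232.13

Solve by backward induction from round 6.
Round 6 (the buyer proposes): rejection yields 0 for the seller; the buyer offers 0 and keeps 300.
Round 5 (the seller proposes): the buyer can get 300 next round, worth 0.91 × 300 = 273 now. The seller offers 273 and keeps 300 − 273 = 27.
Round 4 (the buyer proposes): the seller can get 27 next round, worth 0.91 × 27 = 24.57 now, so the buyer offers 24.57, keeping 275.43.
Round 3 (the seller proposes): the buyer can get 275.43 next round, worth 0.91 × 275.43 = 250.6413 now, so the seller offers 250.6413, keeping 49.3587.
Round 2 (the buyer proposes): the seller can get 49.3587 next round, worth 0.91 × 49.3587 = 44.916417 now; the buyer offers that and keeps 255.083583.
Round 1 (the seller proposes): the buyer can get 255.083583 next round, worth 0.91 × 255.083583 = 232.12606053 now; the seller offers that and keeps 67.87393947.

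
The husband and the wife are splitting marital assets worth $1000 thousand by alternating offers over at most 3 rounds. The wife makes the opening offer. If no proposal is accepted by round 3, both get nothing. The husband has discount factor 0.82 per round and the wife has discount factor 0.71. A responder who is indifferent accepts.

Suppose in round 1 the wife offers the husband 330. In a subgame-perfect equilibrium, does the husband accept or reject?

Accept

Round 3 (the wife proposes): rejection yields 0 for the husband; the wife offers 0 and keeps 1000.
Round 2 (the husband proposes): the wife can get 1000 next round, worth 0.71 × 1000 = 710 now; the husband offers that and keeps 290.
So by rejecting in round 1, the husband gets 290 next round, worth 0.82 × 290 = 237.8 now.
Offer 330 ≥ 237.8, so the husband accepts.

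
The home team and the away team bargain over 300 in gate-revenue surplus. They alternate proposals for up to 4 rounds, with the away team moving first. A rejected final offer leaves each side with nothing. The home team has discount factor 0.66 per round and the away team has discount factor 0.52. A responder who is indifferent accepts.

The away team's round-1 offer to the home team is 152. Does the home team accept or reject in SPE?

Reject

Round 4 (the home team proposes): the away team will accept anything ≥ 0, so the home team offers 0 and keeps 300.
Round 3 (the away team proposes): the home team can get 300 next round, worth 0.66 × 300 = 198 now. The away team offers 198 and keeps 300 − 198 = 102.
Round 2 (the home team proposes): the away team can get 102 next round, worth 0.52 × 102 = 53.04 now. The home team offers 53.04 and keeps 300 − 53.04 = 246.96.
So by rejecting in round 1, the home team gets 246.96 next round, worth 0.66 × 246.96 = 162.9936 now.
Offer 152 < 162.9936, so the home team rejects.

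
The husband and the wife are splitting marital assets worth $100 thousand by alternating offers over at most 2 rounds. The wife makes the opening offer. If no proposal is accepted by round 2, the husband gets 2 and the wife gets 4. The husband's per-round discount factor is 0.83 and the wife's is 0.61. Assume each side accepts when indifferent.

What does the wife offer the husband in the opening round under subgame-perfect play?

Round 2 (the husband proposes): the wife gets 4 if talks fail, so the husband offers 4 and keeps 96.
Round 1 (the wife proposes): the husband can get 96 next round, worth 0.83 × 96 = 79.68 now. The wife offers 79.68 and keeps 100 − 79.68 = 20.32.

79.68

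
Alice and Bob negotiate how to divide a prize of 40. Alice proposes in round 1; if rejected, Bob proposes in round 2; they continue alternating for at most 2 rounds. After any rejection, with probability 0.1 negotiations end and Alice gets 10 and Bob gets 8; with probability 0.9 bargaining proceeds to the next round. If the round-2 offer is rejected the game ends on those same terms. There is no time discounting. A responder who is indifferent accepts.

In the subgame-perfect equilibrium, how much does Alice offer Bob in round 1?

27.8

Round 2 (Bob proposes): Alice gets 10 if talks fail, so Bob offers 10 and keeps 30.
Round 1 (Alice proposes): rejecting gives Bob an expected 0.9 × 30 + 0.1 × 8 = 27.8. Alice offers 27.8 and keeps 40 − 27.8 = 12.2.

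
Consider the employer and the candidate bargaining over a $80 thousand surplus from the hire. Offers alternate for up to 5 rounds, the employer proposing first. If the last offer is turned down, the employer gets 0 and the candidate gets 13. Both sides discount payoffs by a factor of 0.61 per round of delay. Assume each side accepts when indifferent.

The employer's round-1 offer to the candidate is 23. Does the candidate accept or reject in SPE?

Reject

Round 5 (the employer proposes): the candidate gets 13 if talks fail, so the employer offers 13 and keeps 67.
Round 4 (the candidate proposes): the employer can get 67 next round, worth 0.61 × 67 = 40.87 now; the candidate offers that and keeps 39.13.
Round 3 (the employer proposes): the candidate can get 39.13 next round, worth 0.61 × 39.13 = 23.8693 now. The employer offers 23.8693 and keeps 80 − 23.8693 = 56.1307.
Round 2 (the candidate proposes): the employer can get 56.1307 next round, worth 0.61 × 56.1307 = 34.239727 now; the candidate offers that and keeps 45.760273.
So by rejecting in round 1, the candidate gets 45.760273 next round, worth 0.61 × 45.760273 = 27.91376653 now.
Offer 23 < 27.91376653, so the candidate rejects.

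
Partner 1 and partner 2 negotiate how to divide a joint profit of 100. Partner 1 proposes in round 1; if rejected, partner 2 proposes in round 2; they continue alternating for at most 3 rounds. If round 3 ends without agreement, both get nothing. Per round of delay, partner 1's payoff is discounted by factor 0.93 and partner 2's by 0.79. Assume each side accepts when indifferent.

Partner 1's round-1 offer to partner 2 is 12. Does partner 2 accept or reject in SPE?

Round 3 (partner 1 proposes): rejection yields 0 for partner 2; partner 1 offers 0 and keeps 100.
Round 2 (partner 2 proposes): partner 1 can get 100 next round, worth 0.93 × 100 = 93 now, so partner 2 offers 93, keeping 7.
So by rejecting in round 1, partner 2 gets 7 next round, worth 0.79 × 7 = 5.53 now.
Offer 12 ≥ 5.53, so partner 2 accepts.

Accept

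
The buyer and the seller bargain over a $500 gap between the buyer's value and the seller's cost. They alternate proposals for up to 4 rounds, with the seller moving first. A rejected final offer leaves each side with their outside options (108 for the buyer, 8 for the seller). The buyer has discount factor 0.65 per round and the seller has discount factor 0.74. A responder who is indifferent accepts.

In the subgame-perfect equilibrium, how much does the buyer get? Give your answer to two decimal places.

238.32

Work backward from the last round.
Round 4 (the buyer proposes): the seller gets 8 if talks fail, so the buyer offers 8 and keeps 492.
Round 3 (the seller proposes): the buyer can get 492 next round, worth 0.65 × 492 = 319.8 now. The seller offers 319.8 and keeps 500 − 319.8 = 180.2.
Round 2 (the buyer proposes): the seller can get 180.2 next round, worth 0.74 × 180.2 = 133.348 now, so the buyer offers 133.348, keeping 366.652.
Round 1 (the seller proposes): the buyer can get 366.652 next round, worth 0.65 × 366.652 = 238.3238 now; the seller offers that and keeps 261.6762.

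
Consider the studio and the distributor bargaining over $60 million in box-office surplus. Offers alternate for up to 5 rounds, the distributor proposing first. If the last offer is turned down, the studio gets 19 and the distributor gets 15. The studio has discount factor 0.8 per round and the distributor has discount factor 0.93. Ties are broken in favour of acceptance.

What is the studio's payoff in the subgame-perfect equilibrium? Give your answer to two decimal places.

16.38

Round 5 (the distributor proposes): the studio gets 19 if talks fail, so the distributor offers 19 and keeps 41.
Round 4 (the studio proposes): the distributor can get 41 next round, worth 0.93 × 41 = 38.13 now. The studio offers 38.13 and keeps 60 − 38.13 = 21.87.
Round 3 (the distributor proposes): the studio can get 21.87 next round, worth 0.8 × 21.87 = 17.496 now; the distributor offers that and keeps 42.504.
Round 2 (the studio proposes): the distributor can get 42.504 next round, worth 0.93 × 42.504 = 39.52872 now; the studio offers that and keeps 20.47128.
Round 1 (the distributor proposes): the studio can get 20.47128 next round, worth 0.8 × 20.47128 = 16.377024 now. The distributor offers 16.377024 and keeps 60 − 16.377024 = 43.622976.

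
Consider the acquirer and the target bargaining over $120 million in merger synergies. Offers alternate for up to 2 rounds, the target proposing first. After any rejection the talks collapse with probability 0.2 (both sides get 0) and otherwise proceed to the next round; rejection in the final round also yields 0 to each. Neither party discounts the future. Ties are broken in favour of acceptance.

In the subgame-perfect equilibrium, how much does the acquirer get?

Round 2 (the acquirer proposes): rejection yields 0 for the target; the acquirer offers 0 and keeps 120.
Round 1 (the target proposes): rejecting gives the acquirer an expected 0.8 × 120 = 96; the target offers that and keeps 24.

96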